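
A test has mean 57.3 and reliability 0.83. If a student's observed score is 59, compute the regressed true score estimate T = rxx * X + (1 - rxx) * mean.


T_est = rxx * X + (1 - rxx) * mean
T_est = 0.83 * 59 + 0.17 * 57.3
T_est = 48.97 + 9.741
T_est = 58.711

58.711


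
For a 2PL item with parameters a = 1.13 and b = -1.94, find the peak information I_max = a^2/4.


For 2PL, max info at theta = b = -1.94
I_max = a^2 / 4 = 1.13^2 / 4
= 1.2769 / 4
I_max = 0.3192

0.3192


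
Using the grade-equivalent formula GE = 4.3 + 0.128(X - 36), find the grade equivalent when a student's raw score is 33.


raw - median = 33 - 36 = -3
slope * diff = 0.128 * -3 = -0.384
GE = 4.3 + -0.384
GE = 3.916

3.916


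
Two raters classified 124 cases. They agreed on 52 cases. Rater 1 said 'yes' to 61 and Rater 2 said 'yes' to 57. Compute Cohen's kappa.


P_o = 52/124 = 0.419355
P_e = (61*57 + 63*67) / 15376 = 0.50065
kappa = (P_o - P_e) / (1 - P_e)
kappa = (0.419355 - 0.50065) / (1 - 0.50065)
kappa = -0.1628

-0.1628


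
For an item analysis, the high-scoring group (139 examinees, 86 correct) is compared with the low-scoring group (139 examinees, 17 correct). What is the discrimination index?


p_upper = 86/139 = 0.6187
p_lower = 17/139 = 0.1223
D = 0.6187 - 0.1223 = 0.4964

0.4964


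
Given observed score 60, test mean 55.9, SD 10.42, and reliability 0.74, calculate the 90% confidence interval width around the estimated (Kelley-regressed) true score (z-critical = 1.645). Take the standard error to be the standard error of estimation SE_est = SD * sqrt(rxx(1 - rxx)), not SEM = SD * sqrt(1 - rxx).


True score estimate = 0.74*60 + 0.26*55.9 = 58.934
SE_est = SD * sqrt(rxx * (1 - rxx)) = 10.42 * sqrt(0.74 * 0.26) = 10.42 * sqrt(0.1924) = 4.570569
CI = T_est +/- z * SE_est, so width = 2 * z * SE_est = 2 * 1.645 * 4.570569
Width = 15.0372

15.0372


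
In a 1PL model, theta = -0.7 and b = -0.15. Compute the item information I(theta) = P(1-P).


P = 1/(1+exp(-(-0.7--0.15))) = 0.3659
I = P*(1-P) = 0.3659 * 0.6341
I = 0.232

0.232


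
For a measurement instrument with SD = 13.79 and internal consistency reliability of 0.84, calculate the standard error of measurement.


SEM = SD * sqrt(1 - rxx)
SEM = 13.79 * sqrt(1 - 0.84)
SEM = 13.79 * sqrt(0.16) = 13.79 * 0.4
SEM = 5.516

5.516


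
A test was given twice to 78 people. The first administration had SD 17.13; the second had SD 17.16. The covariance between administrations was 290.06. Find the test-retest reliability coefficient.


r = cov(X,Y) / (SD_X * SD_Y)
r = 290.06 / (17.13 * 17.16)
r = 290.06 / 293.9508
r = 0.9868

0.9868


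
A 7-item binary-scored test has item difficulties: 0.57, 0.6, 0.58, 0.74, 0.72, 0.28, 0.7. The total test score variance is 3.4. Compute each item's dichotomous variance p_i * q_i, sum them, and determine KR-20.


For each item, compute p_i * q_i:
  Item 1: 0.57 * 0.43 = 0.2451
  Item 2: 0.6 * 0.4 = 0.24
  Item 3: 0.58 * 0.42 = 0.2436
  Item 4: 0.74 * 0.26 = 0.1924
  Item 5: 0.72 * 0.28 = 0.2016
  Item 6: 0.28 * 0.72 = 0.2016
  Item 7: 0.7 * 0.3 = 0.21
Sum(p_i * q_i) = 0.2451 + 0.24 + 0.2436 + 0.1924 + 0.2016 + 0.2016 + 0.21 = 1.5343
KR-20 = (k/(k-1)) * (1 - Sum(p_i*q_i) / Var_total)
= (7/6) * (1 - 1.5343/3.4)
= 1.1667 * 0.5487
KR-20 = 0.6402

0.6402


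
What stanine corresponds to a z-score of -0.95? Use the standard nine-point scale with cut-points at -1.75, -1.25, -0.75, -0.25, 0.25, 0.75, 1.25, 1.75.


Stanine boundaries: [-1.75, -1.25, -0.75, -0.25, 0.25, 0.75, 1.25, 1.75]
z = -0.95
Check each boundary:
  z >= -1.75 -> could be stanine 2
  z >= -1.25 -> could be stanine 3
  z < -0.75
  z < -0.25
  z < 0.25
  z < 0.75
  z < 1.25
  z < 1.75
Highest qualifying boundary gives stanine = 3

3


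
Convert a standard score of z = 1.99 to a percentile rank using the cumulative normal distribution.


CDF(z) = 0.5 * (1 + erf(z/sqrt(2)))
erf(1.4071) = 0.9534
CDF = 0.9767
Percentile rank = 0.9767 * 100 = 97.67

97.67


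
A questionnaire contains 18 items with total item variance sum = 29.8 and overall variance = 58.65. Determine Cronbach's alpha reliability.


alpha = (k/(k-1)) * (1 - sum(si^2)/s_total^2)
= (18/17) * (1 - 29.8/58.65)
alpha = 0.5208

0.5208


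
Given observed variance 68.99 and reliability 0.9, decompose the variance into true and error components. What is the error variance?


var_true = rxx * var_obs = 0.9 * 68.99 = 62.091
var_error = var_obs - var_true
var_error = 68.99 - 62.091
var_error = 6.899

6.899


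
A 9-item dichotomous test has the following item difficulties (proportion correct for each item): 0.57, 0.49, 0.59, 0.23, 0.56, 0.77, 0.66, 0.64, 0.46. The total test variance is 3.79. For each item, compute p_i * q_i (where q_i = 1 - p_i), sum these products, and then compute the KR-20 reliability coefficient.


For each item, compute p_i * q_i:
  Item 1: 0.57 * 0.43 = 0.2451
  Item 2: 0.49 * 0.51 = 0.2499
  Item 3: 0.59 * 0.41 = 0.2419
  Item 4: 0.23 * 0.77 = 0.1771
  Item 5: 0.56 * 0.44 = 0.2464
  Item 6: 0.77 * 0.23 = 0.1771
  Item 7: 0.66 * 0.34 = 0.2244
  Item 8: 0.64 * 0.36 = 0.2304
  Item 9: 0.46 * 0.54 = 0.2484
Sum(p_i * q_i) = 0.2451 + 0.2499 + 0.2419 + 0.1771 + 0.2464 + 0.1771 + 0.2244 + 0.2304 + 0.2484 = 2.0407
KR-20 = (k/(k-1)) * (1 - Sum(p_i*q_i) / Var_total)
= (9/8) * (1 - 2.0407/3.79)
= 1.125 * 0.4616
KR-20 = 0.5193

0.5193


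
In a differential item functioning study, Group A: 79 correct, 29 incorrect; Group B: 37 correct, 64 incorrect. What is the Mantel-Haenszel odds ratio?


Odds_A = 79/29 = 2.7241
Odds_B = 37/64 = 0.5781
OR = Odds_A / Odds_B = 2.7241 / 0.5781
Exactly, OR = (79 * 64) / (29 * 37) = 5056 / 1073
OR = 4.712

4.712


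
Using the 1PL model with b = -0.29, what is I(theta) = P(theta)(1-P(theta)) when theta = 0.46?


P = 1/(1+exp(-(0.46--0.29))) = 0.6792
I = P*(1-P) = 0.6792 * 0.3208
I = 0.2179

0.2179


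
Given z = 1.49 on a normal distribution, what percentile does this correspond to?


CDF(z) = 0.5 * (1 + erf(z/sqrt(2)))
erf(1.0536) = 0.8638
CDF = 0.9319
Percentile rank = 0.9319 * 100 = 93.19

93.19


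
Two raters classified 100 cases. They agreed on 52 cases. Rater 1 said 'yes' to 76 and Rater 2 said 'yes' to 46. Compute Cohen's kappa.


P_o = 52/100 = 0.52
P_e = (76*46 + 24*54) / 10000 = 0.4792
kappa = (P_o - P_e) / (1 - P_e)
kappa = (0.52 - 0.4792) / (1 - 0.4792)
kappa = 0.0783

0.0783


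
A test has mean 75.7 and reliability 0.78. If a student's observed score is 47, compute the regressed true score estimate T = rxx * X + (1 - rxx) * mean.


T_est = rxx * X + (1 - rxx) * mean
T_est = 0.78 * 47 + 0.22 * 75.7
T_est = 36.66 + 16.654
T_est = 53.314

53.314


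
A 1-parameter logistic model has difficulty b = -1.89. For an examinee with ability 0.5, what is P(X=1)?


theta - b = 0.5 - -1.89 = 2.39
exp(-(theta - b)) = exp(-2.39) = 0.0916
P = 1 / (1 + 0.0916)
P = 0.9161

0.9161


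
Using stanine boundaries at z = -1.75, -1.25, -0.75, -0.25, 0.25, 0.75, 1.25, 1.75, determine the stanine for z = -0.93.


Stanine boundaries: [-1.75, -1.25, -0.75, -0.25, 0.25, 0.75, 1.25, 1.75]
z = -0.93
Check each boundary:
  z >= -1.75 -> could be stanine 2
  z >= -1.25 -> could be stanine 3
  z < -0.75
  z < -0.25
  z < 0.25
  z < 0.75
  z < 1.25
  z < 1.75
Highest qualifying boundary gives stanine = 3

3


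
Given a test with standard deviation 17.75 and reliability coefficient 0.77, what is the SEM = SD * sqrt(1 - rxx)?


SEM = SD * sqrt(1 - rxx)
SEM = 17.75 * sqrt(1 - 0.77)
SEM = 17.75 * sqrt(0.23) = 17.75 * 0.479583
SEM = 8.5126

8.5126


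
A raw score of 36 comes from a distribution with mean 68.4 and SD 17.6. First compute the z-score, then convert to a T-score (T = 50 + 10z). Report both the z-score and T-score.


z = (X - mean) / SD = (36 - 68.4) / 17.6
z = -32.4 / 17.6
z = -1.8409
T-score = T = 50 + 10z
Carry z at full precision (z = -32.4 / 17.6) into the conversion:
T-score = 50 + 10 * (-32.4 / 17.6) = 50 + -324 / 17.6
T-score = 50 + -18.4091
T-score = 31.5909

31.5909


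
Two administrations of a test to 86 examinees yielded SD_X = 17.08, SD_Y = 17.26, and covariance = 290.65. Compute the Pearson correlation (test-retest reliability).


r = cov(X,Y) / (SD_X * SD_Y)
r = 290.65 / (17.08 * 17.26)
r = 290.65 / 294.8008
r = 0.9859

0.9859


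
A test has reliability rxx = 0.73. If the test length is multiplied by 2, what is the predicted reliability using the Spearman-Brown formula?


r_new = (n * rxx) / (1 + (n-1) * rxx)
r_new = (2 * 0.73) / (1 + 1 * 0.73)
r_new = 1.46 / 1.73
r_new = 0.8439

0.8439


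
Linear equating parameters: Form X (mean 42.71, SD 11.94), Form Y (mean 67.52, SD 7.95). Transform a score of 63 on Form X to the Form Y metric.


slope = SD_Y / SD_X = 7.95 / 11.94 ~ 0.6658
intercept = mean_Y - slope * mean_X = 67.52 - (7.95 / 11.94) * 42.71 ~ 39.0824
Y = slope * X + intercept. To avoid rounding drift from the rounded slope/intercept, evaluate the equivalent form Y = mean_Y + SD_Y * (X - mean_X) / SD_X at full precision:
Y = 67.52 + 7.95 * (63 - 42.71) / 11.94
Y = 67.52 + 7.95 * 20.29 / 11.94
Y = 67.52 + 161.3055 / 11.94
Y = 67.52 + 13.5097
Y = 81.0297

81.0297


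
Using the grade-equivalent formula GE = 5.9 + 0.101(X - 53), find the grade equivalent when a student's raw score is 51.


raw - median = 51 - 53 = -2
slope * diff = 0.101 * -2 = -0.202
GE = 5.9 + -0.202
GE = 5.698

5.698


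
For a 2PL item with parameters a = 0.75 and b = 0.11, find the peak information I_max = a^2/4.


For 2PL, max info at theta = b = 0.11
I_max = a^2 / 4 = 0.75^2 / 4
= 0.5625 / 4
I_max = 0.1406

0.1406


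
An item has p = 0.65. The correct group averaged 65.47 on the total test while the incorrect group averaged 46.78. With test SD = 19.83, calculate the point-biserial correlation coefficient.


q = 1 - p = 0.35
rpb = ((M1 - M0) / SD) * sqrt(p * q)
rpb = ((65.47 - 46.78) / 19.83) * sqrt(0.65 * 0.35)
rpb = 0.4495

0.4495


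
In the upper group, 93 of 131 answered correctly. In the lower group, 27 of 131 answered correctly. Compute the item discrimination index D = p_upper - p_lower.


p_upper = 93/131 = 0.7099
p_lower = 27/131 = 0.2061
D = 0.7099 - 0.2061 = 0.5038

0.5038


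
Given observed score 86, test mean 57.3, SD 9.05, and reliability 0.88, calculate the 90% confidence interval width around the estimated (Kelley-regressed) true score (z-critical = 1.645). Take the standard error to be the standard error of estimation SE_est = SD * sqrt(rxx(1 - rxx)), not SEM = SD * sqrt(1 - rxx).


True score estimate = 0.88*86 + 0.12*57.3 = 82.556
SE_est = SD * sqrt(rxx * (1 - rxx)) = 9.05 * sqrt(0.88 * 0.12) = 9.05 * sqrt(0.1056) = 2.940902
CI = T_est +/- z * SE_est, so width = 2 * z * SE_est = 2 * 1.645 * 2.940902
Width = 9.6756

9.6756


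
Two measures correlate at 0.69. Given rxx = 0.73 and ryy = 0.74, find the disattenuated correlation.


r_corrected = rxy / sqrt(rxx * ryy)
= 0.69 / sqrt(0.73 * 0.74)
= 0.69 / sqrt(0.5402)
= 0.69 / 0.734983
r_corrected = 0.9388

0.9388


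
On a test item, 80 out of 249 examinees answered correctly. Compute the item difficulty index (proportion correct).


Item difficulty p = number correct / total examinees
p = 80 / 249
p = 0.3213

0.3213


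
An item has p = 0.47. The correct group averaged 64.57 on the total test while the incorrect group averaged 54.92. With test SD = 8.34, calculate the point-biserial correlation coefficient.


q = 1 - p = 0.53
rpb = ((M1 - M0) / SD) * sqrt(p * q)
rpb = ((64.57 - 54.92) / 8.34) * sqrt(0.47 * 0.53)
rpb = 0.5775

0.5775


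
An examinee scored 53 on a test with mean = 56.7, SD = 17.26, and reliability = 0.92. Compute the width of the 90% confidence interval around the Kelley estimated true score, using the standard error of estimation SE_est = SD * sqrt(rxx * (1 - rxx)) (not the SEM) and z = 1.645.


True score estimate = 0.92*53 + 0.08*56.7 = 53.296
SE_est = SD * sqrt(rxx * (1 - rxx)) = 17.26 * sqrt(0.92 * 0.08) = 17.26 * sqrt(0.0736) = 4.682521
CI = T_est +/- z * SE_est, so width = 2 * z * SE_est = 2 * 1.645 * 4.682521
Width = 15.4055

15.4055


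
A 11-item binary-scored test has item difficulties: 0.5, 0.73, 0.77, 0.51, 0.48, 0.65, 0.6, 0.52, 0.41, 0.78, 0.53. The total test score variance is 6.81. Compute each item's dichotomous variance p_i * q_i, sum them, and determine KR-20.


For each item, compute p_i * q_i:
  Item 1: 0.5 * 0.5 = 0.25
  Item 2: 0.73 * 0.27 = 0.1971
  Item 3: 0.77 * 0.23 = 0.1771
  Item 4: 0.51 * 0.49 = 0.2499
  Item 5: 0.48 * 0.52 = 0.2496
  Item 6: 0.65 * 0.35 = 0.2275
  Item 7: 0.6 * 0.4 = 0.24
  Item 8: 0.52 * 0.48 = 0.2496
  Item 9: 0.41 * 0.59 = 0.2419
  Item 10: 0.78 * 0.22 = 0.1716
  Item 11: 0.53 * 0.47 = 0.2491
Sum(p_i * q_i) = 0.25 + 0.1971 + 0.1771 + 0.2499 + 0.2496 + 0.2275 + 0.24 + 0.2496 + 0.2419 + 0.1716 + 0.2491 = 2.5034
KR-20 = (k/(k-1)) * (1 - Sum(p_i*q_i) / Var_total)
= (11/10) * (1 - 2.5034/6.81)
= 1.1 * 0.6324
KR-20 = 0.6956

0.6956


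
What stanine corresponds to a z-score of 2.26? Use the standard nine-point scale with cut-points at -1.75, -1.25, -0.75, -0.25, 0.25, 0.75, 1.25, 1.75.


Stanine boundaries: [-1.75, -1.25, -0.75, -0.25, 0.25, 0.75, 1.25, 1.75]
z = 2.26
Check each boundary:
  z >= -1.75 -> could be stanine 2
  z >= -1.25 -> could be stanine 3
  z >= -0.75 -> could be stanine 4
  z >= -0.25 -> could be stanine 5
  z >= 0.25 -> could be stanine 6
  z >= 0.75 -> could be stanine 7
  z >= 1.25 -> could be stanine 8
  z >= 1.75 -> could be stanine 9
Highest qualifying boundary gives stanine = 9

9


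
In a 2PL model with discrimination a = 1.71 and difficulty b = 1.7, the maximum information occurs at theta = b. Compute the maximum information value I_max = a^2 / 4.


For 2PL, max info at theta = b = 1.7
I_max = a^2 / 4 = 1.71^2 / 4
= 2.9241 / 4
I_max = 0.731

0.731


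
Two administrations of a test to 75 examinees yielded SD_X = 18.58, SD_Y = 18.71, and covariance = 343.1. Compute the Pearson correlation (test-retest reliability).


r = cov(X,Y) / (SD_X * SD_Y)
r = 343.1 / (18.58 * 18.71)
r = 343.1 / 347.6318
r = 0.987

0.987


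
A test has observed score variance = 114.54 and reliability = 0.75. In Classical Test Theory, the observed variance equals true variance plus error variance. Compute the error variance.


var_true = rxx * var_obs = 0.75 * 114.54 = 85.905
var_error = var_obs - var_true
var_error = 114.54 - 85.905
var_error = 28.635

28.635


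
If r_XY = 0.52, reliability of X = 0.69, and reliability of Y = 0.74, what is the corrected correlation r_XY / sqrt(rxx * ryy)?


r_corrected = rxy / sqrt(rxx * ryy)
= 0.52 / sqrt(0.69 * 0.74)
= 0.52 / sqrt(0.5106)
= 0.52 / 0.714563
r_corrected = 0.7277

0.7277


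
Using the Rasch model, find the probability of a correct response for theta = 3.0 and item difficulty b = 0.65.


theta - b = 3.0 - 0.65 = 2.35
exp(-(theta - b)) = exp(-2.35) = 0.0954
P = 1 / (1 + 0.0954)
P = 0.9129

0.9129


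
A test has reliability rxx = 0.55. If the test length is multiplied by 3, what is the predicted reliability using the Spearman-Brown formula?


r_new = (n * rxx) / (1 + (n-1) * rxx)
r_new = (3 * 0.55) / (1 + 2 * 0.55)
r_new = 1.65 / 2.1
r_new = 0.7857

0.7857


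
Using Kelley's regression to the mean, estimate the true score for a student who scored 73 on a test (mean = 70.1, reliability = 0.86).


T_est = rxx * X + (1 - rxx) * mean
T_est = 0.86 * 73 + 0.14 * 70.1
T_est = 62.78 + 9.814
T_est = 72.594

72.594


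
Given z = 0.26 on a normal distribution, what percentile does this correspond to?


CDF(z) = 0.5 * (1 + erf(z/sqrt(2)))
erf(0.1838) = 0.2051
CDF = 0.6026
Percentile rank = 0.6026 * 100 = 60.26

60.26


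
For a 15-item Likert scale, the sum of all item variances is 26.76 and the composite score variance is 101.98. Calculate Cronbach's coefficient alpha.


alpha = (k/(k-1)) * (1 - sum(si^2)/s_total^2)
= (15/14) * (1 - 26.76/101.98)
alpha = 0.7903

0.7903


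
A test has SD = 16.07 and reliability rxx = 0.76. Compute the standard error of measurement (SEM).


SEM = SD * sqrt(1 - rxx)
SEM = 16.07 * sqrt(1 - 0.76)
SEM = 16.07 * sqrt(0.24) = 16.07 * 0.489898
SEM = 7.8727

7.8727


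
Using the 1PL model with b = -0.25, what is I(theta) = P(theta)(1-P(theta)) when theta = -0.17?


P = 1/(1+exp(-(-0.17--0.25))) = 0.52
I = P*(1-P) = 0.52 * 0.48
I = 0.2496

0.2496


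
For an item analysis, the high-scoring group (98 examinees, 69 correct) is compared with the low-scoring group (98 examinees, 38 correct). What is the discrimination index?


p_upper = 69/98 = 0.7041
p_lower = 38/98 = 0.3878
D = 0.7041 - 0.3878 = 0.3163

0.3163


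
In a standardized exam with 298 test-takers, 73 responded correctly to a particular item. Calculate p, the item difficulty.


Item difficulty p = number correct / total examinees
p = 73 / 298
p = 0.245

0.245


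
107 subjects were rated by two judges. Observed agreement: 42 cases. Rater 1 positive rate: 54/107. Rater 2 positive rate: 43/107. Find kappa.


P_o = 42/107 = 0.392523
P_e = (54*43 + 53*64) / 11449 = 0.499083
kappa = (P_o - P_e) / (1 - P_e)
kappa = (0.392523 - 0.499083) / (1 - 0.499083)
kappa = -0.2127

-0.2127


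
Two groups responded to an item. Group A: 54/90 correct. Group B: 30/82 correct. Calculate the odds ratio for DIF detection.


Odds_A = 54/36 = 1.5
Odds_B = 30/52 = 0.5769
OR = Odds_A / Odds_B = 1.5 / 0.5769
Exactly, OR = (54 * 52) / (36 * 30) = 2808 / 1080
OR = 2.6

2.6


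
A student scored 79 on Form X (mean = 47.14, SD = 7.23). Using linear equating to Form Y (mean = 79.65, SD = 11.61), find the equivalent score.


slope = SD_Y / SD_X = 11.61 / 7.23 ~ 1.6058
intercept = mean_Y - slope * mean_X = 79.65 - (11.61 / 7.23) * 47.14 ~ 3.9522
Y = slope * X + intercept. To avoid rounding drift from the rounded slope/intercept, evaluate the equivalent form Y = mean_Y + SD_Y * (X - mean_X) / SD_X at full precision:
Y = 79.65 + 11.61 * (79 - 47.14) / 7.23
Y = 79.65 + 11.61 * 31.86 / 7.23
Y = 79.65 + 369.8946 / 7.23
Y = 79.65 + 51.1611
Y = 130.8111

130.8111


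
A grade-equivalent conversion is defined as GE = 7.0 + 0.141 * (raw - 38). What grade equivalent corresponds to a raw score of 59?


raw - median = 59 - 38 = 21
slope * diff = 0.141 * 21 = 2.961
GE = 7.0 + 2.961
GE = 9.961

9.961


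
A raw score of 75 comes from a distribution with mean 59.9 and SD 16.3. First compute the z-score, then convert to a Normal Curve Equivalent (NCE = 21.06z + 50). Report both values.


z = (X - mean) / SD = (75 - 59.9) / 16.3
z = 15.1 / 16.3
z = 0.9264
NCE = NCE = 21.06z + 50
Carry z at full precision (z = 15.1 / 16.3) into the conversion:
NCE = 21.06 * (15.1 / 16.3) + 50 = 318.006 / 16.3 + 50
NCE = 19.5096 + 50
NCE = 69.5096

69.5096


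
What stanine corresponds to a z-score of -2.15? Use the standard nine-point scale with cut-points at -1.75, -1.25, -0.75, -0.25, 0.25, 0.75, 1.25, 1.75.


Stanine boundaries: [-1.75, -1.25, -0.75, -0.25, 0.25, 0.75, 1.25, 1.75]
z = -2.15
Check each boundary:
  z < -1.75
  z < -1.25
  z < -0.75
  z < -0.25
  z < 0.25
  z < 0.75
  z < 1.25
  z < 1.75
Highest qualifying boundary gives stanine = 1

1


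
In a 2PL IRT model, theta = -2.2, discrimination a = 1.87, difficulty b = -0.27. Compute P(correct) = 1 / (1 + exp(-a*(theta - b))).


a*(theta - b) = 1.87 * (-2.2 - -0.27) = -3.6091
exp(--3.6091) = 36.9328
P = 1 / (1 + 36.9328)
P = 0.0264

0.0264


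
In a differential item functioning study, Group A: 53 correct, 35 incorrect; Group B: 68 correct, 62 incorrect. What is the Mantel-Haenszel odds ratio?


Odds_A = 53/35 = 1.5143
Odds_B = 68/62 = 1.0968
OR = Odds_A / Odds_B = 1.5143 / 1.0968
Exactly, OR = (53 * 62) / (35 * 68) = 3286 / 2380
OR = 1.3807

1.3807


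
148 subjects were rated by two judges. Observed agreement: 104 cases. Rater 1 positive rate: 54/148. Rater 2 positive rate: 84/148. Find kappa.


P_o = 104/148 = 0.702703
P_e = (54*84 + 94*64) / 21904 = 0.481738
kappa = (P_o - P_e) / (1 - P_e)
kappa = (0.702703 - 0.481738) / (1 - 0.481738)
kappa = 0.4264

0.4264


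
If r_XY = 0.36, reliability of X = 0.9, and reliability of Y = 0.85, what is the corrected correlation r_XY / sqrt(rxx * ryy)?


r_corrected = rxy / sqrt(rxx * ryy)
= 0.36 / sqrt(0.9 * 0.85)
= 0.36 / sqrt(0.765)
= 0.36 / 0.874643
r_corrected = 0.4116

0.4116


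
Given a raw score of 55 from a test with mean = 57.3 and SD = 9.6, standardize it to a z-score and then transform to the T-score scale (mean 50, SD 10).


z = (X - mean) / SD = (55 - 57.3) / 9.6
z = -2.3 / 9.6
z = -0.2396
T-score = T = 50 + 10z
Carry z at full precision (z = -2.3 / 9.6) into the conversion:
T-score = 50 + 10 * (-2.3 / 9.6) = 50 + -23 / 9.6
T-score = 50 + -2.3958
T-score = 47.6042

47.6042


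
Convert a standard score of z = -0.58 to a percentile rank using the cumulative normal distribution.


CDF(z) = 0.5 * (1 + erf(z/sqrt(2)))
erf(-0.4101) = -0.4381
CDF = 0.281
Percentile rank = 0.281 * 100 = 28.1

28.1


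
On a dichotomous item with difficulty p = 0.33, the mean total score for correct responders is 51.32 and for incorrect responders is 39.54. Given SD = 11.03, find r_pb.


q = 1 - p = 0.67
rpb = ((M1 - M0) / SD) * sqrt(p * q)
rpb = ((51.32 - 39.54) / 11.03) * sqrt(0.33 * 0.67)
rpb = 0.5022

0.5022


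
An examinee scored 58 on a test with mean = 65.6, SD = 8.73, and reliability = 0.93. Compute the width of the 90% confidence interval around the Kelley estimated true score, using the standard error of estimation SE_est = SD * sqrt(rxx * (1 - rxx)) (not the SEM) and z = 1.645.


True score estimate = 0.93*58 + 0.07*65.6 = 58.532
SE_est = SD * sqrt(rxx * (1 - rxx)) = 8.73 * sqrt(0.93 * 0.07) = 8.73 * sqrt(0.0651) = 2.227433
CI = T_est +/- z * SE_est, so width = 2 * z * SE_est = 2 * 1.645 * 2.227433
Width = 7.3283

7.3283


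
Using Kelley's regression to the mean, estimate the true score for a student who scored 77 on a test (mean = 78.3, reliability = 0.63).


T_est = rxx * X + (1 - rxx) * mean
T_est = 0.63 * 77 + 0.37 * 78.3
T_est = 48.51 + 28.971
T_est = 77.481

77.481


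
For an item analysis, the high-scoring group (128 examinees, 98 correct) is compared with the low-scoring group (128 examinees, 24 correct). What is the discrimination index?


p_upper = 98/128 = 0.7656
p_lower = 24/128 = 0.1875
D = 0.7656 - 0.1875 = 0.5781

0.5781


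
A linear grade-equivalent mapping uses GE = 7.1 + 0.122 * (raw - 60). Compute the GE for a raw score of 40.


raw - median = 40 - 60 = -20
slope * diff = 0.122 * -20 = -2.44
GE = 7.1 + -2.44
GE = 4.66

4.66


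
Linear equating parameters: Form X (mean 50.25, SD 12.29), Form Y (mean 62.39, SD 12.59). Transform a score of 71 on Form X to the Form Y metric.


slope = SD_Y / SD_X = 12.59 / 12.29 ~ 1.0244
intercept = mean_Y - slope * mean_X = 62.39 - (12.59 / 12.29) * 50.25 ~ 10.9134
Y = slope * X + intercept. To avoid rounding drift from the rounded slope/intercept, evaluate the equivalent form Y = mean_Y + SD_Y * (X - mean_X) / SD_X at full precision:
Y = 62.39 + 12.59 * (71 - 50.25) / 12.29
Y = 62.39 + 12.59 * 20.75 / 12.29
Y = 62.39 + 261.2425 / 12.29
Y = 62.39 + 21.2565
Y = 83.6465

83.6465


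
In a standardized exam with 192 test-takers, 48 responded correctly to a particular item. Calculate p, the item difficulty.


Item difficulty p = number correct / total examinees
p = 48 / 192
p = 0.25

0.25


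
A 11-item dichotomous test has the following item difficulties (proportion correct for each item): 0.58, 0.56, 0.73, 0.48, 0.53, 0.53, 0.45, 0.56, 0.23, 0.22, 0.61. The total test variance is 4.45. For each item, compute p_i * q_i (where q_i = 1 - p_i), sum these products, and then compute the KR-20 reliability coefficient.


For each item, compute p_i * q_i:
  Item 1: 0.58 * 0.42 = 0.2436
  Item 2: 0.56 * 0.44 = 0.2464
  Item 3: 0.73 * 0.27 = 0.1971
  Item 4: 0.48 * 0.52 = 0.2496
  Item 5: 0.53 * 0.47 = 0.2491
  Item 6: 0.53 * 0.47 = 0.2491
  Item 7: 0.45 * 0.55 = 0.2475
  Item 8: 0.56 * 0.44 = 0.2464
  Item 9: 0.23 * 0.77 = 0.1771
  Item 10: 0.22 * 0.78 = 0.1716
  Item 11: 0.61 * 0.39 = 0.2379
Sum(p_i * q_i) = 0.2436 + 0.2464 + 0.1971 + 0.2496 + 0.2491 + 0.2491 + 0.2475 + 0.2464 + 0.1771 + 0.1716 + 0.2379 = 2.5154
KR-20 = (k/(k-1)) * (1 - Sum(p_i*q_i) / Var_total)
= (11/10) * (1 - 2.5154/4.45)
= 1.1 * 0.4347
KR-20 = 0.4782

0.4782


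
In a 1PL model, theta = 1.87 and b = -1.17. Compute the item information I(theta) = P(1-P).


P = 1/(1+exp(-(1.87--1.17))) = 0.9543
I = P*(1-P) = 0.9543 * 0.0457
I = 0.0436

0.0436


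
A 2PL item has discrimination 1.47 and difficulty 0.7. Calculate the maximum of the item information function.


For 2PL, max info at theta = b = 0.7
I_max = a^2 / 4 = 1.47^2 / 4
= 2.1609 / 4
I_max = 0.5402

0.5402


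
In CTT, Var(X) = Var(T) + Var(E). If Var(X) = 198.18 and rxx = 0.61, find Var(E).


var_true = rxx * var_obs = 0.61 * 198.18 = 120.8898
var_error = var_obs - var_true
var_error = 198.18 - 120.8898
var_error = 77.2902

77.2902


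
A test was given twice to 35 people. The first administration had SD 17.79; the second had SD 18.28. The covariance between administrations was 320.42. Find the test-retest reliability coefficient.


r = cov(X,Y) / (SD_X * SD_Y)
r = 320.42 / (17.79 * 18.28)
r = 320.42 / 325.2012
r = 0.9853

0.9853


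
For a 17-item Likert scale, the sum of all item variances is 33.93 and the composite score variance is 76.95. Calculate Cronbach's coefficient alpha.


alpha = (k/(k-1)) * (1 - sum(si^2)/s_total^2)
= (17/16) * (1 - 33.93/76.95)
alpha = 0.594

0.594


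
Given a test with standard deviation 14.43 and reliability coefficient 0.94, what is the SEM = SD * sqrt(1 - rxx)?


SEM = SD * sqrt(1 - rxx)
SEM = 14.43 * sqrt(1 - 0.94)
SEM = 14.43 * sqrt(0.06) = 14.43 * 0.244949
SEM = 3.5346

3.5346


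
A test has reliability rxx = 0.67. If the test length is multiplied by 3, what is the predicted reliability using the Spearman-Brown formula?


r_new = (n * rxx) / (1 + (n-1) * rxx)
r_new = (3 * 0.67) / (1 + 2 * 0.67)
r_new = 2.01 / 2.34
r_new = 0.859

0.859


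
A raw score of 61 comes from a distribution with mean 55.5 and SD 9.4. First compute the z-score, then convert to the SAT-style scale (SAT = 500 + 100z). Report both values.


z = (X - mean) / SD = (61 - 55.5) / 9.4
z = 5.5 / 9.4
z = 0.5851
SAT-scale = SAT = 500 + 100z
Carry z at full precision (z = 5.5 / 9.4) into the conversion:
SAT-scale = 500 + 100 * (5.5 / 9.4) = 500 + 550 / 9.4
SAT-scale = 500 + 58.5106
SAT-scale = 558.5106

558.5106


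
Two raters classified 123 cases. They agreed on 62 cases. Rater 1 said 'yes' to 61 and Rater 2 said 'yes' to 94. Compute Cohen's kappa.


P_o = 62/123 = 0.504065
P_e = (61*94 + 62*29) / 15129 = 0.497852
kappa = (P_o - P_e) / (1 - P_e)
kappa = (0.504065 - 0.497852) / (1 - 0.497852)
kappa = 0.0124

0.0124


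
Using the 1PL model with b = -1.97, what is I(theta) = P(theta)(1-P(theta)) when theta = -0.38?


P = 1/(1+exp(-(-0.38--1.97))) = 0.8306
I = P*(1-P) = 0.8306 * 0.1694
I = 0.1407

0.1407


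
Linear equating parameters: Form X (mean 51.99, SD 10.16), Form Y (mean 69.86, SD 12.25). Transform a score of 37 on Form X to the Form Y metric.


slope = SD_Y / SD_X = 12.25 / 10.16 ~ 1.2057
intercept = mean_Y - slope * mean_X = 69.86 - (12.25 / 10.16) * 51.99 ~ 7.1752
Y = slope * X + intercept. To avoid rounding drift from the rounded slope/intercept, evaluate the equivalent form Y = mean_Y + SD_Y * (X - mean_X) / SD_X at full precision:
Y = 69.86 + 12.25 * (37 - 51.99) / 10.16
Y = 69.86 - 12.25 * 14.99 / 10.16
Y = 69.86 - 183.6275 / 10.16
Y = 69.86 - 18.0736
Y = 51.7864

51.7864


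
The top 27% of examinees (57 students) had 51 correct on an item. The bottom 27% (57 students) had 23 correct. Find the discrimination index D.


p_upper = 51/57 = 0.8947
p_lower = 23/57 = 0.4035
D = 0.8947 - 0.4035 = 0.4912

0.4912


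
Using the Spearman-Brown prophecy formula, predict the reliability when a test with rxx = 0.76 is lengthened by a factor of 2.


r_new = (n * rxx) / (1 + (n-1) * rxx)
r_new = (2 * 0.76) / (1 + 1 * 0.76)
r_new = 1.52 / 1.76
r_new = 0.8636

0.8636


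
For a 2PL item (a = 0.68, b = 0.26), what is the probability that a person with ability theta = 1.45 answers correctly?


a*(theta - b) = 0.68 * (1.45 - 0.26) = 0.8092
exp(-0.8092) = 0.4452
P = 1 / (1 + 0.4452)
P = 0.6919

0.6919


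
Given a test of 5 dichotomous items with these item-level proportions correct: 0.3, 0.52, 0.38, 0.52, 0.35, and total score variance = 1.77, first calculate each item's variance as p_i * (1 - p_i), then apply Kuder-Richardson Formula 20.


For each item, compute p_i * q_i:
  Item 1: 0.3 * 0.7 = 0.21
  Item 2: 0.52 * 0.48 = 0.2496
  Item 3: 0.38 * 0.62 = 0.2356
  Item 4: 0.52 * 0.48 = 0.2496
  Item 5: 0.35 * 0.65 = 0.2275
Sum(p_i * q_i) = 0.21 + 0.2496 + 0.2356 + 0.2496 + 0.2275 = 1.1723
KR-20 = (k/(k-1)) * (1 - Sum(p_i*q_i) / Var_total)
= (5/4) * (1 - 1.1723/1.77)
= 1.25 * 0.3377
KR-20 = 0.4221

0.4221


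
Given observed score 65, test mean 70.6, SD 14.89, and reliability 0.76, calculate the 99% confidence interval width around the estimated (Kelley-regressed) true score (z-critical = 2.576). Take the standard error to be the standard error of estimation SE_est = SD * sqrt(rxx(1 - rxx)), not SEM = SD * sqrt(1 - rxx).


True score estimate = 0.76*65 + 0.24*70.6 = 66.344
SE_est = SD * sqrt(rxx * (1 - rxx)) = 14.89 * sqrt(0.76 * 0.24) = 14.89 * sqrt(0.1824) = 6.359268
CI = T_est +/- z * SE_est, so width = 2 * z * SE_est = 2 * 2.576 * 6.359268
Width = 32.7629

32.7629


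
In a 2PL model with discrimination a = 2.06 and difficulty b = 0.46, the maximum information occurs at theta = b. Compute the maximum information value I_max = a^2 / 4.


For 2PL, max info at theta = b = 0.46
I_max = a^2 / 4 = 2.06^2 / 4
= 4.2436 / 4
I_max = 1.0609

1.0609


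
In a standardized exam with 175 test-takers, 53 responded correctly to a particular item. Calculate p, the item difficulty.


Item difficulty p = number correct / total examinees
p = 53 / 175
p = 0.3029

0.3029


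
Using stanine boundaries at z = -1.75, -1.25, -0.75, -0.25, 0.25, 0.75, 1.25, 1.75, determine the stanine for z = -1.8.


Stanine boundaries: [-1.75, -1.25, -0.75, -0.25, 0.25, 0.75, 1.25, 1.75]
z = -1.8
Check each boundary:
  z < -1.75
  z < -1.25
  z < -0.75
  z < -0.25
  z < 0.25
  z < 0.75
  z < 1.25
  z < 1.75
Highest qualifying boundary gives stanine = 1

1


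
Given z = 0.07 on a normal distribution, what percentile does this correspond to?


CDF(z) = 0.5 * (1 + erf(z/sqrt(2)))
erf(0.0495) = 0.0558
CDF = 0.5279
Percentile rank = 0.5279 * 100 = 52.79

52.79


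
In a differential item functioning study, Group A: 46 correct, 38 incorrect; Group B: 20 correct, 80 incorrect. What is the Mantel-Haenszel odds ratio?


Odds_A = 46/38 = 1.2105
Odds_B = 20/80 = 0.25
OR = Odds_A / Odds_B = 1.2105 / 0.25
Exactly, OR = (46 * 80) / (38 * 20) = 3680 / 760
OR = 4.8421

4.8421


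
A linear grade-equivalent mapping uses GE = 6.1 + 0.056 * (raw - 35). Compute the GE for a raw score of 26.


raw - median = 26 - 35 = -9
slope * diff = 0.056 * -9 = -0.504
GE = 6.1 + -0.504
GE = 5.596

5.596


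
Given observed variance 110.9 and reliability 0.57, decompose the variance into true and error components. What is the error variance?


var_true = rxx * var_obs = 0.57 * 110.9 = 63.213
var_error = var_obs - var_true
var_error = 110.9 - 63.213
var_error = 47.687

47.687


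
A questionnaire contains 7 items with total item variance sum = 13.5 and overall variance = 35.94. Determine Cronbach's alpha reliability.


alpha = (k/(k-1)) * (1 - sum(si^2)/s_total^2)
= (7/6) * (1 - 13.5/35.94)
alpha = 0.7284

0.7284


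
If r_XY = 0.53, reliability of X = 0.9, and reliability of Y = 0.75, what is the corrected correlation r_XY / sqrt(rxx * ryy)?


r_corrected = rxy / sqrt(rxx * ryy)
= 0.53 / sqrt(0.9 * 0.75)
= 0.53 / sqrt(0.675)
= 0.53 / 0.821584
r_corrected = 0.6451

0.6451


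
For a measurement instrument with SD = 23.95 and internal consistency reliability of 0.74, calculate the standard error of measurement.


SEM = SD * sqrt(1 - rxx)
SEM = 23.95 * sqrt(1 - 0.74)
SEM = 23.95 * sqrt(0.26) = 23.95 * 0.509902
SEM = 12.2122

12.2122


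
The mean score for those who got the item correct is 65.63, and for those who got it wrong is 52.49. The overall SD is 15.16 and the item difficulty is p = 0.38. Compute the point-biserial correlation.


q = 1 - p = 0.62
rpb = ((M1 - M0) / SD) * sqrt(p * q)
rpb = ((65.63 - 52.49) / 15.16) * sqrt(0.38 * 0.62)
rpb = 0.4207

0.4207


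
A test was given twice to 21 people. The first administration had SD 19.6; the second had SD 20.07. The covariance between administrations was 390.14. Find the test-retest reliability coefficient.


r = cov(X,Y) / (SD_X * SD_Y)
r = 390.14 / (19.6 * 20.07)
r = 390.14 / 393.372
r = 0.9918

0.9918


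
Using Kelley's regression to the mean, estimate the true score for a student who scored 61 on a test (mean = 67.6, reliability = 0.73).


T_est = rxx * X + (1 - rxx) * mean
T_est = 0.73 * 61 + 0.27 * 67.6
T_est = 44.53 + 18.252
T_est = 62.782

62.782


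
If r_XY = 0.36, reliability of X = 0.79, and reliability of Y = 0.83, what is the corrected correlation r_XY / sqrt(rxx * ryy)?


r_corrected = rxy / sqrt(rxx * ryy)
= 0.36 / sqrt(0.79 * 0.83)
= 0.36 / sqrt(0.6557)
= 0.36 / 0.809753
r_corrected = 0.4446

0.4446


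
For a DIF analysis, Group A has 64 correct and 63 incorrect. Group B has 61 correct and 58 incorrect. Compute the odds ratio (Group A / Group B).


Odds_A = 64/63 = 1.0159
Odds_B = 61/58 = 1.0517
OR = Odds_A / Odds_B = 1.0159 / 1.0517
Exactly, OR = (64 * 58) / (63 * 61) = 3712 / 3843
OR = 0.9659

0.9659


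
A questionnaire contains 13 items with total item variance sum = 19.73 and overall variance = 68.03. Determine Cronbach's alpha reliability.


alpha = (k/(k-1)) * (1 - sum(si^2)/s_total^2)
= (13/12) * (1 - 19.73/68.03)
alpha = 0.7691

0.7691


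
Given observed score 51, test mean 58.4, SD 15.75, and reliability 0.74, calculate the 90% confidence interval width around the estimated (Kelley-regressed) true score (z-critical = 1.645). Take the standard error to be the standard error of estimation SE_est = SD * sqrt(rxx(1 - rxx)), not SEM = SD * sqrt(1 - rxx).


True score estimate = 0.74*51 + 0.26*58.4 = 52.924
SE_est = SD * sqrt(rxx * (1 - rxx)) = 15.75 * sqrt(0.74 * 0.26) = 15.75 * sqrt(0.1924) = 6.908489
CI = T_est +/- z * SE_est, so width = 2 * z * SE_est = 2 * 1.645 * 6.908489
Width = 22.7289

22.7289


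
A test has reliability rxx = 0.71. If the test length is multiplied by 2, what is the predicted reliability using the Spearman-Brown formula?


r_new = (n * rxx) / (1 + (n-1) * rxx)
r_new = (2 * 0.71) / (1 + 1 * 0.71)
r_new = 1.42 / 1.71
r_new = 0.8304

0.8304


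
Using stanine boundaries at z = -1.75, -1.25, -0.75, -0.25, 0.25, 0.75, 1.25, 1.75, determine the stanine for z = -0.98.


Stanine boundaries: [-1.75, -1.25, -0.75, -0.25, 0.25, 0.75, 1.25, 1.75]
z = -0.98
Check each boundary:
  z >= -1.75 -> could be stanine 2
  z >= -1.25 -> could be stanine 3
  z < -0.75
  z < -0.25
  z < 0.25
  z < 0.75
  z < 1.25
  z < 1.75
Highest qualifying boundary gives stanine = 3

3


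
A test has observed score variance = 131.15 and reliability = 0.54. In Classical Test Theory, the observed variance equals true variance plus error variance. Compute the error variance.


var_true = rxx * var_obs = 0.54 * 131.15 = 70.821
var_error = var_obs - var_true
var_error = 131.15 - 70.821
var_error = 60.329

60.329


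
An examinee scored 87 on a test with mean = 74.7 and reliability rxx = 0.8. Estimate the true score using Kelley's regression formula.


T_est = rxx * X + (1 - rxx) * mean
T_est = 0.8 * 87 + 0.2 * 74.7
T_est = 69.6 + 14.94
T_est = 84.54

84.54


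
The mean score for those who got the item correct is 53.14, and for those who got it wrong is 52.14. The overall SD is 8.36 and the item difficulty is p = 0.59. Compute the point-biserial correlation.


q = 1 - p = 0.41
rpb = ((M1 - M0) / SD) * sqrt(p * q)
rpb = ((53.14 - 52.14) / 8.36) * sqrt(0.59 * 0.41)
rpb = 0.0588

0.0588


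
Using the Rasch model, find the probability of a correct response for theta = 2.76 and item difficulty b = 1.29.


theta - b = 2.76 - 1.29 = 1.47
exp(-(theta - b)) = exp(-1.47) = 0.2299
P = 1 / (1 + 0.2299)
P = 0.8131

0.8131


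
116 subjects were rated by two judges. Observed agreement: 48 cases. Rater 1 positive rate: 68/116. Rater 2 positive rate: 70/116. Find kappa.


P_o = 48/116 = 0.413793
P_e = (68*70 + 48*46) / 13456 = 0.517836
kappa = (P_o - P_e) / (1 - P_e)
kappa = (0.413793 - 0.517836) / (1 - 0.517836)
kappa = -0.2158

-0.2158


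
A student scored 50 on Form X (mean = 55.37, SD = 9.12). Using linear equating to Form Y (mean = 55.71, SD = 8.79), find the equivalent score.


slope = SD_Y / SD_X = 8.79 / 9.12 ~ 0.9638
intercept = mean_Y - slope * mean_X = 55.71 - (8.79 / 9.12) * 55.37 ~ 2.3435
Y = slope * X + intercept. To avoid rounding drift from the rounded slope/intercept, evaluate the equivalent form Y = mean_Y + SD_Y * (X - mean_X) / SD_X at full precision:
Y = 55.71 + 8.79 * (50 - 55.37) / 9.12
Y = 55.71 - 8.79 * 5.37 / 9.12
Y = 55.71 - 47.2023 / 9.12
Y = 55.71 - 5.1757
Y = 50.5343

50.5343


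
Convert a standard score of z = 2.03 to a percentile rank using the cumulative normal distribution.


CDF(z) = 0.5 * (1 + erf(z/sqrt(2)))
erf(1.4354) = 0.9576
CDF = 0.9788
Percentile rank = 0.9788 * 100 = 97.88

97.88


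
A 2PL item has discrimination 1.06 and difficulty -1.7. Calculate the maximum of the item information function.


For 2PL, max info at theta = b = -1.7
I_max = a^2 / 4 = 1.06^2 / 4
= 1.1236 / 4
I_max = 0.2809

0.2809


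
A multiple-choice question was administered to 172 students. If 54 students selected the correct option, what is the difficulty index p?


Item difficulty p = number correct / total examinees
p = 54 / 172
p = 0.314

0.314


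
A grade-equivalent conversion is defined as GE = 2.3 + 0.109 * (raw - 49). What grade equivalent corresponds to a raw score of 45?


raw - median = 45 - 49 = -4
slope * diff = 0.109 * -4 = -0.436
GE = 2.3 + -0.436
GE = 1.864

1.864


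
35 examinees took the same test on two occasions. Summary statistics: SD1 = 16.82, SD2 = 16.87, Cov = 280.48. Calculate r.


r = cov(X,Y) / (SD_X * SD_Y)
r = 280.48 / (16.82 * 16.87)
r = 280.48 / 283.7534
r = 0.9885

0.9885


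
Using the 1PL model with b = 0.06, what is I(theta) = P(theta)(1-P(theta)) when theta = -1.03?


P = 1/(1+exp(-(-1.03-0.06))) = 0.2516
I = P*(1-P) = 0.2516 * 0.7484
I = 0.1883

0.1883


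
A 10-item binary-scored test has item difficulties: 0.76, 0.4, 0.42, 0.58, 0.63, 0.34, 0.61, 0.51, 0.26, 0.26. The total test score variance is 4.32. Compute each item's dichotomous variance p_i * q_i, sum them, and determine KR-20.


For each item, compute p_i * q_i:
  Item 1: 0.76 * 0.24 = 0.1824
  Item 2: 0.4 * 0.6 = 0.24
  Item 3: 0.42 * 0.58 = 0.2436
  Item 4: 0.58 * 0.42 = 0.2436
  Item 5: 0.63 * 0.37 = 0.2331
  Item 6: 0.34 * 0.66 = 0.2244
  Item 7: 0.61 * 0.39 = 0.2379
  Item 8: 0.51 * 0.49 = 0.2499
  Item 9: 0.26 * 0.74 = 0.1924
  Item 10: 0.26 * 0.74 = 0.1924
Sum(p_i * q_i) = 0.1824 + 0.24 + 0.2436 + 0.2436 + 0.2331 + 0.2244 + 0.2379 + 0.2499 + 0.1924 + 0.1924 = 2.2397
KR-20 = (k/(k-1)) * (1 - Sum(p_i*q_i) / Var_total)
= (10/9) * (1 - 2.2397/4.32)
= 1.1111 * 0.4816
KR-20 = 0.5351

0.5351


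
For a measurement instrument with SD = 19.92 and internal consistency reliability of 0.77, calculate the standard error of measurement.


SEM = SD * sqrt(1 - rxx)
SEM = 19.92 * sqrt(1 - 0.77)
SEM = 19.92 * sqrt(0.23) = 19.92 * 0.479583
SEM = 9.5533

9.5533


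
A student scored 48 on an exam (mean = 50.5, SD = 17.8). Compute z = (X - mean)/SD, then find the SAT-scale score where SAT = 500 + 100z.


z = (X - mean) / SD = (48 - 50.5) / 17.8
z = -2.5 / 17.8
z = -0.1404
SAT-scale = SAT = 500 + 100z
Carry z at full precision (z = -2.5 / 17.8) into the conversion:
SAT-scale = 500 + 100 * (-2.5 / 17.8) = 500 + -250 / 17.8
SAT-scale = 500 + -14.0449
SAT-scale = 485.9551

485.9551
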